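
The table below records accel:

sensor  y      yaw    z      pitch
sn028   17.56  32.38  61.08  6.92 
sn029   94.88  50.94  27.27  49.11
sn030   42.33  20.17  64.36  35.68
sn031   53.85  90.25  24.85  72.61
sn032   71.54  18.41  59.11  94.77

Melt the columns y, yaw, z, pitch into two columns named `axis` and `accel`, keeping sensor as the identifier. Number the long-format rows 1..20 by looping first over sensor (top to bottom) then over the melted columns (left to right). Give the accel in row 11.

20 rows total (5 × 4). Row 11: index ⌊(11-1)/4⌋ = 2 into sensor → sn030; (11-1) mod 4 = 2 into the melted columns → z.
So row 11 is (sn030, z, 64.36); accel = 64.36.

64.36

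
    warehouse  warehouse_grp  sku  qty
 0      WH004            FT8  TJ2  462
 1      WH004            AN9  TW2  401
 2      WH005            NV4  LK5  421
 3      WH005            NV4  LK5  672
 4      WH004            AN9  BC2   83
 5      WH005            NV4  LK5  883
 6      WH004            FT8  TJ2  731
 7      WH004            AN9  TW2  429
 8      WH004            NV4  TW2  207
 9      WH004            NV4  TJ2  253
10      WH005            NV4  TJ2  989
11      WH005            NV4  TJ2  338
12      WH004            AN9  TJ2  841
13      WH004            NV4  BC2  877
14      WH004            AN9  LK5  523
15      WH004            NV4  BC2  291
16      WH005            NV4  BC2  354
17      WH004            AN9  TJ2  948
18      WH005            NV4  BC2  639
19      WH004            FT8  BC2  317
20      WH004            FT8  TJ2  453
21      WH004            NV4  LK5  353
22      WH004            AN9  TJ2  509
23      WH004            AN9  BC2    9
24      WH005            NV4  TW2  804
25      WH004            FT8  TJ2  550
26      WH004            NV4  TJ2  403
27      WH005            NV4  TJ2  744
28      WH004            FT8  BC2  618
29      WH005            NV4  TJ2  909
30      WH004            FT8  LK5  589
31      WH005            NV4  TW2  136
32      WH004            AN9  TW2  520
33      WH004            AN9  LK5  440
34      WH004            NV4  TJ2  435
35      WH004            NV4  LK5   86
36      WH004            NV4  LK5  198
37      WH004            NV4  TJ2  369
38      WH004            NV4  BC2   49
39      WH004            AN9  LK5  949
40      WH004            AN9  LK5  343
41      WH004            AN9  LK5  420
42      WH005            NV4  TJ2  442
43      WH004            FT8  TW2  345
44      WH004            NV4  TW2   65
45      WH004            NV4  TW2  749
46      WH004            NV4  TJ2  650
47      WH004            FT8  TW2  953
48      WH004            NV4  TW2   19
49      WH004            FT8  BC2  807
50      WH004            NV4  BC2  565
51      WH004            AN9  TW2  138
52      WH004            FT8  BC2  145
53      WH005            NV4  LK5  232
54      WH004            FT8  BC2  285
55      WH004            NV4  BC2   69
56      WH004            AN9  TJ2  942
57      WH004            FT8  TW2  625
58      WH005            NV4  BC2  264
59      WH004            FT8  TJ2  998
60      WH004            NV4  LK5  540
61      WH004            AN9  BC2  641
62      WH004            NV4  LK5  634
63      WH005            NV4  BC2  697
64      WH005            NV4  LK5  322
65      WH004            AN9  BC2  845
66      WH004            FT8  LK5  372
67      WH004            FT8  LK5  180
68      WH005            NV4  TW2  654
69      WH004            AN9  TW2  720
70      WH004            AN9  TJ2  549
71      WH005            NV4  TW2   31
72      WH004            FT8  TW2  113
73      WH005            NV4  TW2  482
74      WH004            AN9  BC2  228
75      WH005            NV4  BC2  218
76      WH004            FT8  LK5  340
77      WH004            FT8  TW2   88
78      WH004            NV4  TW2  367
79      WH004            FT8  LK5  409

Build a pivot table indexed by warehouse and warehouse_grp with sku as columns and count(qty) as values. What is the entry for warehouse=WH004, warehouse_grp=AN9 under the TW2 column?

Rows with warehouse=WH004, warehouse_grp=AN9 and sku=TW2: qty values are 401, 429, 520, 138, 720.
5 rows match — count = 5.

5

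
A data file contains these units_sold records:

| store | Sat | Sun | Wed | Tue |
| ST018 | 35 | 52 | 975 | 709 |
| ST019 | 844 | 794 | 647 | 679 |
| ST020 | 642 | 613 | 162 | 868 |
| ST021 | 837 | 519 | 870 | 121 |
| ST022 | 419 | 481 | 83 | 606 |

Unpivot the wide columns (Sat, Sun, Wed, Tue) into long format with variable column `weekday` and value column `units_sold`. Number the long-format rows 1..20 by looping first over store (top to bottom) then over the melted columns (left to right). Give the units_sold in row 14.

20 rows total (5 × 4). Row 14: index ⌊(14-1)/4⌋ = 3 into store → ST021; (14-1) mod 4 = 1 into the melted columns → Sun.
So row 14 is (ST021, Sun, 519); units_sold = 519.

519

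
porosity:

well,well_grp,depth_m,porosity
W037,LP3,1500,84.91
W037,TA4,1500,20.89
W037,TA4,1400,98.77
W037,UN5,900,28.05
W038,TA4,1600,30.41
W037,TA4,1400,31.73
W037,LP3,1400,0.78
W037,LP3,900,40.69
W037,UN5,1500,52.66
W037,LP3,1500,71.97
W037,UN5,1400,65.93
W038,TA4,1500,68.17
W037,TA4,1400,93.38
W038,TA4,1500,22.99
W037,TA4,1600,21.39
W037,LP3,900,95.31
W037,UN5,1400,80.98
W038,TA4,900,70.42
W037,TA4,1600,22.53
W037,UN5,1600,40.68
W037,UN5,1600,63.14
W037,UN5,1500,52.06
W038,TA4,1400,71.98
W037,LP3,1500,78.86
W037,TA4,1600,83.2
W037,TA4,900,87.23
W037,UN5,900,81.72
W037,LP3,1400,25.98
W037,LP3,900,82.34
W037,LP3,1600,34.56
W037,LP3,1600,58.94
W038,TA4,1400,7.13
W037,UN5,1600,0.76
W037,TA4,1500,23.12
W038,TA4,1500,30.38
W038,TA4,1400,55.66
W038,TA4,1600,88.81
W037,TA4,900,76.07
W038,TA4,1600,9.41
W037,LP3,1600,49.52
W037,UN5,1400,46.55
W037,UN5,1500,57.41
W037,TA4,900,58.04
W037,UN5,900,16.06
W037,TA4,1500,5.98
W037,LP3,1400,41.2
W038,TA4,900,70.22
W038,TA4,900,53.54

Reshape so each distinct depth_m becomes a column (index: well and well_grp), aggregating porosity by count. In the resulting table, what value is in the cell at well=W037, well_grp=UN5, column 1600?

Rows with well=W037, well_grp=UN5 and depth_m=1600: porosity values are 40.68, 63.14, 0.76.
3 rows match — count = 3.

3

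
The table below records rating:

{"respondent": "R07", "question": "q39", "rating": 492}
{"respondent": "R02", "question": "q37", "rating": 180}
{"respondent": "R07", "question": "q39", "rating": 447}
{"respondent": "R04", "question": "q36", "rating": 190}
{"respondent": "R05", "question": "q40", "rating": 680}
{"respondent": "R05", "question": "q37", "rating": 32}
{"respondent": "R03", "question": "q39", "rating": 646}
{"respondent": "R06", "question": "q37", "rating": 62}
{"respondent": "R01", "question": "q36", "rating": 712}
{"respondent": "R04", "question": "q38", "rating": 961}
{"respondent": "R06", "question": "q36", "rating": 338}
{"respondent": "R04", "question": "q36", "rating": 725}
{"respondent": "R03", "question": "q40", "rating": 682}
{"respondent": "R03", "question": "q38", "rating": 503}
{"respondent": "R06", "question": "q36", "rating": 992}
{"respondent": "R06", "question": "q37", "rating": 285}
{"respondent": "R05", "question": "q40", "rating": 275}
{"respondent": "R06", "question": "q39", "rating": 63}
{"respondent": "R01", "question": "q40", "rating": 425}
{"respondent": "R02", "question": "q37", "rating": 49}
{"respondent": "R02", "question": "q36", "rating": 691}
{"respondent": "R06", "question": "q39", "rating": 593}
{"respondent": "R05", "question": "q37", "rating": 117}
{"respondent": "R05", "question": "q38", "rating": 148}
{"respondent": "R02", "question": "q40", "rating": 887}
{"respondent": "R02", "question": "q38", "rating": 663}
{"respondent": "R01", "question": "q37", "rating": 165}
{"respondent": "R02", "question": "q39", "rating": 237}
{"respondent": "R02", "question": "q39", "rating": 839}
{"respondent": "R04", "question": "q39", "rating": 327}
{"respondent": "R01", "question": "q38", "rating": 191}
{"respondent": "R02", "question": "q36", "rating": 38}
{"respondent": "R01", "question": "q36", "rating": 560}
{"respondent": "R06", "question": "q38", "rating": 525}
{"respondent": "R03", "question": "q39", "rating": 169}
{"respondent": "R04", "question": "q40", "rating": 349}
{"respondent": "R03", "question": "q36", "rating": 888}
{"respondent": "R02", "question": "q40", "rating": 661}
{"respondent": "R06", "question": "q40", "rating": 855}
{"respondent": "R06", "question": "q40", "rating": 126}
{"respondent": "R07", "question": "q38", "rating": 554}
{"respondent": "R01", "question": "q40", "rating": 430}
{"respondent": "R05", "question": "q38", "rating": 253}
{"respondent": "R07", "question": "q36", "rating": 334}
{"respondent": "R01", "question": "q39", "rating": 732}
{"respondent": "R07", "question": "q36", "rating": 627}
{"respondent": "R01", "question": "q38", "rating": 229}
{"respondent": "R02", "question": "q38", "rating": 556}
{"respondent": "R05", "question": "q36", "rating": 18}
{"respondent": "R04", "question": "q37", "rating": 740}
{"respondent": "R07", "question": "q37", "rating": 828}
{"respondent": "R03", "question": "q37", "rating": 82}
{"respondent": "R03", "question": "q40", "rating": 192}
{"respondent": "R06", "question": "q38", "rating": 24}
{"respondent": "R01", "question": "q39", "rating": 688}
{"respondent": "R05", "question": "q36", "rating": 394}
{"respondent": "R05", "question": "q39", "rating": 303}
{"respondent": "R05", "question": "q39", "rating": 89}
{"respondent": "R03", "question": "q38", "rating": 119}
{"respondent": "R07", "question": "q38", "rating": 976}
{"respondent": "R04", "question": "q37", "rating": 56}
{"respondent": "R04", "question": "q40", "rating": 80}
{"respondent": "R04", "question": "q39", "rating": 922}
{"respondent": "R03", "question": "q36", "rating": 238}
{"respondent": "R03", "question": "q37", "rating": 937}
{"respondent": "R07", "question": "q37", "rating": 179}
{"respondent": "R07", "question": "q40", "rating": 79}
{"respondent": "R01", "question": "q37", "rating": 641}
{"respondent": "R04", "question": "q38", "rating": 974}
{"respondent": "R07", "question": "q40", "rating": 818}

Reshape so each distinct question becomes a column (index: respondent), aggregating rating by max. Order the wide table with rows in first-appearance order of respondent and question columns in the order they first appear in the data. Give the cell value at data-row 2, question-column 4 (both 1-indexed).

With rows in first-appearance order of respondent, row 2 is respondent=R02. question columns in first-appearance order: q39, q37, q36, q40, q38; column 4 is q40.
Long rows with respondent=R02, question=q40: max(887, 661) = 887.

887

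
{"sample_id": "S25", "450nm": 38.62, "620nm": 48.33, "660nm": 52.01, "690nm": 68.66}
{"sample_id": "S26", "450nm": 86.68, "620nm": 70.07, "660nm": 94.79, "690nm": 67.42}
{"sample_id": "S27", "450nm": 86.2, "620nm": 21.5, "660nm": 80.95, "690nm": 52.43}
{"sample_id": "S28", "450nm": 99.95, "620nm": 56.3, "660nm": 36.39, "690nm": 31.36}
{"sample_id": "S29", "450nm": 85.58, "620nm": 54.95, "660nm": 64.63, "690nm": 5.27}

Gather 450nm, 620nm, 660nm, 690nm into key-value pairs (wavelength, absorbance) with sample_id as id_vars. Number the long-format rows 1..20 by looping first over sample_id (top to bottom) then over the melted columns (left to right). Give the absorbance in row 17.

20 rows total (5 × 4). Row 17: index ⌊(17-1)/4⌋ = 4 into sample_id → S29; (17-1) mod 4 = 0 into the melted columns → 450nm.
So row 17 is (S29, 450nm, 85.58); absorbance = 85.58.

85.58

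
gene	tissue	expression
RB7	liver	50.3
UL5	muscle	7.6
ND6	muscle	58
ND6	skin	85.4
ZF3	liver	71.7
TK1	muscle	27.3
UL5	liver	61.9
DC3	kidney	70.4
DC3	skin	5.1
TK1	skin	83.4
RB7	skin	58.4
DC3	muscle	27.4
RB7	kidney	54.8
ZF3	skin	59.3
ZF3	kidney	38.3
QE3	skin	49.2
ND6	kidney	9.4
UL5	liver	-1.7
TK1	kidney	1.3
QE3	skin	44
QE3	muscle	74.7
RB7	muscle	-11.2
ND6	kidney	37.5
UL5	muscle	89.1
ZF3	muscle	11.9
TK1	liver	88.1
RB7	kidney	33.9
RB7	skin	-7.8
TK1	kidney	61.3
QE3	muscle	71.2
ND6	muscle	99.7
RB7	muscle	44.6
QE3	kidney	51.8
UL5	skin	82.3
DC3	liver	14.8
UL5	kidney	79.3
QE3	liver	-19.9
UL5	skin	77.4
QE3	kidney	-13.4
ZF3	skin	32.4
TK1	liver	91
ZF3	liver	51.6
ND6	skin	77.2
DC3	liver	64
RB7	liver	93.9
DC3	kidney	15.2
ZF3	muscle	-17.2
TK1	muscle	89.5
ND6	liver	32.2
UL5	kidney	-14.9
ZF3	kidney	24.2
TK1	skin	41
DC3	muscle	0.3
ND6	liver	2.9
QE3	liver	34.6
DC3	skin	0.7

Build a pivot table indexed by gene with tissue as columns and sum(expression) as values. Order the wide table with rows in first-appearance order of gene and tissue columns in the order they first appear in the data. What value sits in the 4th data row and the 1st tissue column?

With rows in first-appearance order of gene, row 4 is gene=ZF3. tissue columns in first-appearance order: liver, muscle, skin, kidney; column 1 is liver.
Long rows with gene=ZF3, tissue=liver: 71.7 + 51.6 = 123.3.

123.3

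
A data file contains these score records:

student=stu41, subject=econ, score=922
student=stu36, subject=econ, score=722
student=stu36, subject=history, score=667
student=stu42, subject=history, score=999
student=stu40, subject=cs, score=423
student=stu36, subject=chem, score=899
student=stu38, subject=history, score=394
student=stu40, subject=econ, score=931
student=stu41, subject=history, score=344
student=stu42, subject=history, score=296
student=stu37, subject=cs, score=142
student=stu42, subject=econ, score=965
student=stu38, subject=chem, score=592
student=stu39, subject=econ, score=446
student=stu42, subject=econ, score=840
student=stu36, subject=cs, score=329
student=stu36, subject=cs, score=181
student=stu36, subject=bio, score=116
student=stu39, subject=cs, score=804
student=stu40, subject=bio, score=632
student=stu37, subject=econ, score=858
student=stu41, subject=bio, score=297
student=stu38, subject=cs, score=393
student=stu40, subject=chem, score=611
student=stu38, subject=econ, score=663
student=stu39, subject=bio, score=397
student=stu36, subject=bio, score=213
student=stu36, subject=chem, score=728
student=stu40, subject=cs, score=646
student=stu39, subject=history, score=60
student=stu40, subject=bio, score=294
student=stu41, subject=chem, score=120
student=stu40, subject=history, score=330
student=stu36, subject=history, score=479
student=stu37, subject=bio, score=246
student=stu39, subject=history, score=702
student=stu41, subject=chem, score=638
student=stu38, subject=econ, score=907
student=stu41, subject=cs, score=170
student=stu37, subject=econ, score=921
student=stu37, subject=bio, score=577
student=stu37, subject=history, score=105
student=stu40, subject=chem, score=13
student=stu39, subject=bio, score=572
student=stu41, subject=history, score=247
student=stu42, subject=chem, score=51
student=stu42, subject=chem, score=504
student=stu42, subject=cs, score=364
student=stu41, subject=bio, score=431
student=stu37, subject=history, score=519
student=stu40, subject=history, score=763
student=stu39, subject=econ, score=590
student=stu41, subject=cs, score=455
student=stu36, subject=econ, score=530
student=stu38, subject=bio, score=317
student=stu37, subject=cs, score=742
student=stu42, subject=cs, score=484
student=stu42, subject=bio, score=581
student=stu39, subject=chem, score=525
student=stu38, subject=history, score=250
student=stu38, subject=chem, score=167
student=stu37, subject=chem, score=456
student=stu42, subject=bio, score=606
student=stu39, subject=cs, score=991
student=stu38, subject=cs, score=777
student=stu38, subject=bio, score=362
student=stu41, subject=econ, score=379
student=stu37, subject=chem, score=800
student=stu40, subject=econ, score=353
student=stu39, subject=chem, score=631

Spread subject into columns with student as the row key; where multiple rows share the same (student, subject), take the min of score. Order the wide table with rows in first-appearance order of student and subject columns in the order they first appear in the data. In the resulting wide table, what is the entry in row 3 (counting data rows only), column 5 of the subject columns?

With rows in first-appearance order of student, row 3 is student=stu42. subject columns in first-appearance order: econ, history, cs, chem, bio; column 5 is bio.
Long rows with student=stu42, subject=bio: min(581, 606) = 581.

581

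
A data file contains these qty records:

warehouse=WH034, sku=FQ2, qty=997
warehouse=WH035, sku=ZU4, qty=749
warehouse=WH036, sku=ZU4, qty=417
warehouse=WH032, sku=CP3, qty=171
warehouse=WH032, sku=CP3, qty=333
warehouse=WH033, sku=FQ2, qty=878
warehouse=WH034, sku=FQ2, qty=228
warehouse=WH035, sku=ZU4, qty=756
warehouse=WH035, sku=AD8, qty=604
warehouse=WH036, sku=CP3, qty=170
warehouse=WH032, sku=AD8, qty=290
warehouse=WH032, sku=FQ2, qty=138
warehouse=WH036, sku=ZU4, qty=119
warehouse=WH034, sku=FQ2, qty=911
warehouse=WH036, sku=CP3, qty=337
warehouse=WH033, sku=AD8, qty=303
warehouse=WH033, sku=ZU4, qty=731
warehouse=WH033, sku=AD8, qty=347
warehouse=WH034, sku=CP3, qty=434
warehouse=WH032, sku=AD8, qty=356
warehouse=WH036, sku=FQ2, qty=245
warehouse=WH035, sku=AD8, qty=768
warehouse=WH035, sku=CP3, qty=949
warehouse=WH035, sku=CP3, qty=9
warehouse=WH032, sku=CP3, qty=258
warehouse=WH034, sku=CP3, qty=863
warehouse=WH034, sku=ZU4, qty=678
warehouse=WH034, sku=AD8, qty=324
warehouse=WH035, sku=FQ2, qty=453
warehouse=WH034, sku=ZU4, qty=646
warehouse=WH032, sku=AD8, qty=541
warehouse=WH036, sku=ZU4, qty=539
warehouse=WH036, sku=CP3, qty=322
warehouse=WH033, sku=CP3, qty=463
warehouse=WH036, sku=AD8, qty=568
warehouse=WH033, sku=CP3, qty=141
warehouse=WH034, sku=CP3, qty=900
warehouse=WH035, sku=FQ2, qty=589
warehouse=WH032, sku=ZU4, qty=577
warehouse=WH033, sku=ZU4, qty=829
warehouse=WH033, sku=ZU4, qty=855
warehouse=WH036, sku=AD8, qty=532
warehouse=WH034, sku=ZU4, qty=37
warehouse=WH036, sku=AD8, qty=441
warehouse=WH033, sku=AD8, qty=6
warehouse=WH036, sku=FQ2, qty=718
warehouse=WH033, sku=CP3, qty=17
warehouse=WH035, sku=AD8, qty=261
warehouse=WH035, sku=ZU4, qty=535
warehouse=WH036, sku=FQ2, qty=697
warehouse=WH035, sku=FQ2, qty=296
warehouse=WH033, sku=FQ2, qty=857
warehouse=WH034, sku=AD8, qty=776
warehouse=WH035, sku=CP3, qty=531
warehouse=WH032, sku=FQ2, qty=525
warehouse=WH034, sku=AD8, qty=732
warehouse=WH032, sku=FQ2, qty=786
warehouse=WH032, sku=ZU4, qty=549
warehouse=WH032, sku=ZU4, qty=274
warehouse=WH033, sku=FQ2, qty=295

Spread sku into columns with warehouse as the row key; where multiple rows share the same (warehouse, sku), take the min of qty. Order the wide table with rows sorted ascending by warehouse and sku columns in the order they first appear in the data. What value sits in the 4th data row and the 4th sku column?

261

With rows sorted ascending by warehouse, row 4 is warehouse=WH035. sku columns in first-appearance order: FQ2, ZU4, CP3, AD8; column 4 is AD8.
Long rows with warehouse=WH035, sku=AD8: min(604, 768, 261) = 261.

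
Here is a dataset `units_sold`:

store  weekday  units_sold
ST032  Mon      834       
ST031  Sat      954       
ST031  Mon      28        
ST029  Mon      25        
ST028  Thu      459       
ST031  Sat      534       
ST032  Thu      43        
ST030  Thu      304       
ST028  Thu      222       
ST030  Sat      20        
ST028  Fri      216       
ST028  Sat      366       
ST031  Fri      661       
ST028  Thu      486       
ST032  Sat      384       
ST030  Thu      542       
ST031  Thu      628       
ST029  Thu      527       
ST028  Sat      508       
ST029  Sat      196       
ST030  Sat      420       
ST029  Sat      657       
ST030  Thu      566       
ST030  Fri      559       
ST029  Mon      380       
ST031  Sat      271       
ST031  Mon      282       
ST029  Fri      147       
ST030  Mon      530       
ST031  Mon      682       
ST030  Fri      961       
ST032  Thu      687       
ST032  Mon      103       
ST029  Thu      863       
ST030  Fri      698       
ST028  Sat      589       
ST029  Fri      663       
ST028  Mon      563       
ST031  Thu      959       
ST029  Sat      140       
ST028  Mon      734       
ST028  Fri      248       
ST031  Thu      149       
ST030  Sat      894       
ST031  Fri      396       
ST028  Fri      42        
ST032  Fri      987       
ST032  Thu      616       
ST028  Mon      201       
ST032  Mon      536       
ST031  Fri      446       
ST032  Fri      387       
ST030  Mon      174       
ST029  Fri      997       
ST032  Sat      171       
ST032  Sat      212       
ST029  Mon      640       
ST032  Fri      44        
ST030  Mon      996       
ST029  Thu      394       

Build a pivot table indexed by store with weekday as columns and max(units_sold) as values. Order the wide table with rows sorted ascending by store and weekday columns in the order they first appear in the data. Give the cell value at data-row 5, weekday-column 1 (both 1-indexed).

With rows sorted ascending by store, row 5 is store=ST032. weekday columns in first-appearance order: Mon, Sat, Thu, Fri; column 1 is Mon.
Long rows with store=ST032, weekday=Mon: max(834, 103, 536) = 834.

834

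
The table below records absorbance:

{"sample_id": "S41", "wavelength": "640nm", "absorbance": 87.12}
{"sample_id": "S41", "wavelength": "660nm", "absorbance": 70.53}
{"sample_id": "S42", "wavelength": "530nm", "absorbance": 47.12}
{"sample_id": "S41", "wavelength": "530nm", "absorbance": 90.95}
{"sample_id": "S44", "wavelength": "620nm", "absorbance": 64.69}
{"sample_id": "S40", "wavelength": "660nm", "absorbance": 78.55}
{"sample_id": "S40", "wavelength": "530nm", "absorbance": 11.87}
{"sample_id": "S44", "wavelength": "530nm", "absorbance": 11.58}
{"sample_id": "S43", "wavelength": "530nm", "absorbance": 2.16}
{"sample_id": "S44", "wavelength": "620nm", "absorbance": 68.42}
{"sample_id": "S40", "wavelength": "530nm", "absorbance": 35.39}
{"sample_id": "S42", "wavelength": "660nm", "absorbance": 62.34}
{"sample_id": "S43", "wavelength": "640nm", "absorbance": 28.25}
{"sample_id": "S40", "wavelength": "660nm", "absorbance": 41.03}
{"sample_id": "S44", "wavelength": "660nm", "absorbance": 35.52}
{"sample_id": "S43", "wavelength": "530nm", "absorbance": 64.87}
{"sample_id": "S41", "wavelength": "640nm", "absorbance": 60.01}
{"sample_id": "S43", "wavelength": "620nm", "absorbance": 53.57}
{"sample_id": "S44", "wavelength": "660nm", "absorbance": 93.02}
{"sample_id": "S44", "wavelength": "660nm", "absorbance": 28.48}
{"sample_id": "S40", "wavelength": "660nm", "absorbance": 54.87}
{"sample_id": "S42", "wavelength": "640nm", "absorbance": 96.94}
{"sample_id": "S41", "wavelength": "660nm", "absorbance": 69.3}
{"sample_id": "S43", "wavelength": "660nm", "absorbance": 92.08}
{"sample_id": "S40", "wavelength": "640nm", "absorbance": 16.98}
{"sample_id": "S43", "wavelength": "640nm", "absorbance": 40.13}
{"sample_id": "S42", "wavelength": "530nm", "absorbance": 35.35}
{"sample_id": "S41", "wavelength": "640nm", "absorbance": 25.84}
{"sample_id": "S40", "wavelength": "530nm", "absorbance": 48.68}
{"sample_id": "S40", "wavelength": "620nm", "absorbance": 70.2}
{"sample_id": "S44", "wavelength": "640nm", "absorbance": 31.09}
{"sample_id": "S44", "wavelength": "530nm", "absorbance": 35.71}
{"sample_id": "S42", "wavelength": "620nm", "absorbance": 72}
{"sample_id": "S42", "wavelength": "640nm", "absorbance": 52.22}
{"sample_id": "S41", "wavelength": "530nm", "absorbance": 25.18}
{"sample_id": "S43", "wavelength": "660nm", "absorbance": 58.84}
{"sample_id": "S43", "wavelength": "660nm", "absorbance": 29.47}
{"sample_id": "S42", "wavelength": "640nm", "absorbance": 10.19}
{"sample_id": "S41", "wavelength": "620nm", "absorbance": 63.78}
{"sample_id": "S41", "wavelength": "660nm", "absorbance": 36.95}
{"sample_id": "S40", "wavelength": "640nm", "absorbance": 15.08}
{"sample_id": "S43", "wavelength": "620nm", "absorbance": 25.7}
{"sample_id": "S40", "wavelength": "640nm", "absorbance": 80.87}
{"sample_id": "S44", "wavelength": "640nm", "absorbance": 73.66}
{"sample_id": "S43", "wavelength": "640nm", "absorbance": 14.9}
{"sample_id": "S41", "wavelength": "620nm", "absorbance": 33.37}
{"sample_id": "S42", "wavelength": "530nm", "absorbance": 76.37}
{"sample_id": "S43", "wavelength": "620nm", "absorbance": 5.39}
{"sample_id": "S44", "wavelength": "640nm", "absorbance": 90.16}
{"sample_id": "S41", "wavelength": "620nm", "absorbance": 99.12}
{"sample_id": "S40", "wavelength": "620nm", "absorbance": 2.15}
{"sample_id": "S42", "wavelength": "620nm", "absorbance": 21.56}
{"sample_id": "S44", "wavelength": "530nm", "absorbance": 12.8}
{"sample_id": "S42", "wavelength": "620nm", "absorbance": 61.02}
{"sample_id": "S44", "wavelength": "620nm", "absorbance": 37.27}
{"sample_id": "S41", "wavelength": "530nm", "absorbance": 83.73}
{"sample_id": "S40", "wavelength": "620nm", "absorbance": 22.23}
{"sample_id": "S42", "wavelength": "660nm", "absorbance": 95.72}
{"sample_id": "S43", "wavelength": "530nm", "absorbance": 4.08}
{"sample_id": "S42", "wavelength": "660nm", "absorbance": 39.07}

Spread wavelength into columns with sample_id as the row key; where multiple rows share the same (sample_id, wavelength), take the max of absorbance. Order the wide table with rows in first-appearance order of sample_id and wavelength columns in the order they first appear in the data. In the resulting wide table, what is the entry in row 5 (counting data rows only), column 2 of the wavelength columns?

With rows in first-appearance order of sample_id, row 5 is sample_id=S43. wavelength columns in first-appearance order: 640nm, 660nm, 530nm, 620nm; column 2 is 660nm.
Long rows with sample_id=S43, wavelength=660nm: max(92.08, 58.84, 29.47) = 92.08.

92.08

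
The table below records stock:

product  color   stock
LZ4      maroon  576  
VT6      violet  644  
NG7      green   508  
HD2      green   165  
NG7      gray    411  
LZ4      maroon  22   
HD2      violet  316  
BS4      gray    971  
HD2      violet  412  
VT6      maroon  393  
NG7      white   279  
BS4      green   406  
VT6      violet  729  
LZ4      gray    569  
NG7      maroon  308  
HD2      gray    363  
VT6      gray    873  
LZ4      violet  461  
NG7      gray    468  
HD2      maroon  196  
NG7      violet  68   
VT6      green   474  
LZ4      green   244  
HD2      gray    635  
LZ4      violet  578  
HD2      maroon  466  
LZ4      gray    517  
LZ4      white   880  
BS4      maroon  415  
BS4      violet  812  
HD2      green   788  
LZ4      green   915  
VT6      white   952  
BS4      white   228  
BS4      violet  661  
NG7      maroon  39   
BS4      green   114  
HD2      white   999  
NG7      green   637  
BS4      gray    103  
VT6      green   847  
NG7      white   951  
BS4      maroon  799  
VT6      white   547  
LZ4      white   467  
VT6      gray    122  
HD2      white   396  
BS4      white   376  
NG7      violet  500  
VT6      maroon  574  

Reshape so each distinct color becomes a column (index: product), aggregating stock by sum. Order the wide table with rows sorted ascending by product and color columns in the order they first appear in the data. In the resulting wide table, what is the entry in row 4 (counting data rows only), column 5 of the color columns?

1230

With rows sorted ascending by product, row 4 is product=NG7. color columns in first-appearance order: maroon, violet, green, gray, white; column 5 is white.
Long rows with product=NG7, color=white: 279 + 951 = 1230.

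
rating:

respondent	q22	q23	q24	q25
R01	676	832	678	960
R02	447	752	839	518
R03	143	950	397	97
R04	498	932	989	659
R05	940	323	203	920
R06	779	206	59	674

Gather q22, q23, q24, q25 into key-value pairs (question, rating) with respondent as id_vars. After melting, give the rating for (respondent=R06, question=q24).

59

Unpivoting turns each (respondent, wide-column) pair into one long row.
The wide cell at row R06, column q24 holds 59, so the long row (R06, q24) has rating=59.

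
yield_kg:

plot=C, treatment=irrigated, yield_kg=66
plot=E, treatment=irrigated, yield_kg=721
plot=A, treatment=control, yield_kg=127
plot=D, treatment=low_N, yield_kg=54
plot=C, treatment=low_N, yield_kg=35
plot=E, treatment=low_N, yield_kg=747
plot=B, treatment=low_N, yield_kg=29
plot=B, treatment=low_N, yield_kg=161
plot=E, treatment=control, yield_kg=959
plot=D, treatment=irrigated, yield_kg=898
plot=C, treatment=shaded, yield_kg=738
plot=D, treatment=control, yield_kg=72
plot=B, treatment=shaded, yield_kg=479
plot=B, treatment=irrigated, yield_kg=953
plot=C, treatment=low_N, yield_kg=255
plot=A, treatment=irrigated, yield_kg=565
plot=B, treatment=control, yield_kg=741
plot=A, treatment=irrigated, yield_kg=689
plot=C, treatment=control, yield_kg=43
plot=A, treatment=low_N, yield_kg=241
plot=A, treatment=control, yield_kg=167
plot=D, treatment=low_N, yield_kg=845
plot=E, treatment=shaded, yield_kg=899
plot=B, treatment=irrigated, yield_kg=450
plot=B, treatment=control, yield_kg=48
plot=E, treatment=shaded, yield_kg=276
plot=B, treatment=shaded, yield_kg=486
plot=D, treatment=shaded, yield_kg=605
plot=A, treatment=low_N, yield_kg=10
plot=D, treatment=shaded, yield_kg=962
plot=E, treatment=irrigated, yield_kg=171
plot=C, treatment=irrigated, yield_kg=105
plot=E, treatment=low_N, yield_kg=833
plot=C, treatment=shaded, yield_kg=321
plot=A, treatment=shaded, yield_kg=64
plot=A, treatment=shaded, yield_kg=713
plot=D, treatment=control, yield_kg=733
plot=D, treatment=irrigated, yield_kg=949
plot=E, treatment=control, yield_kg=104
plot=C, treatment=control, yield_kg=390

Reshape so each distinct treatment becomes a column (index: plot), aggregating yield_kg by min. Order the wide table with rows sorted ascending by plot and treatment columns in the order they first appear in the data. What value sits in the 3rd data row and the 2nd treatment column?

43

With rows sorted ascending by plot, row 3 is plot=C. treatment columns in first-appearance order: irrigated, control, low_N, shaded; column 2 is control.
Long rows with plot=C, treatment=control: min(43, 390) = 43.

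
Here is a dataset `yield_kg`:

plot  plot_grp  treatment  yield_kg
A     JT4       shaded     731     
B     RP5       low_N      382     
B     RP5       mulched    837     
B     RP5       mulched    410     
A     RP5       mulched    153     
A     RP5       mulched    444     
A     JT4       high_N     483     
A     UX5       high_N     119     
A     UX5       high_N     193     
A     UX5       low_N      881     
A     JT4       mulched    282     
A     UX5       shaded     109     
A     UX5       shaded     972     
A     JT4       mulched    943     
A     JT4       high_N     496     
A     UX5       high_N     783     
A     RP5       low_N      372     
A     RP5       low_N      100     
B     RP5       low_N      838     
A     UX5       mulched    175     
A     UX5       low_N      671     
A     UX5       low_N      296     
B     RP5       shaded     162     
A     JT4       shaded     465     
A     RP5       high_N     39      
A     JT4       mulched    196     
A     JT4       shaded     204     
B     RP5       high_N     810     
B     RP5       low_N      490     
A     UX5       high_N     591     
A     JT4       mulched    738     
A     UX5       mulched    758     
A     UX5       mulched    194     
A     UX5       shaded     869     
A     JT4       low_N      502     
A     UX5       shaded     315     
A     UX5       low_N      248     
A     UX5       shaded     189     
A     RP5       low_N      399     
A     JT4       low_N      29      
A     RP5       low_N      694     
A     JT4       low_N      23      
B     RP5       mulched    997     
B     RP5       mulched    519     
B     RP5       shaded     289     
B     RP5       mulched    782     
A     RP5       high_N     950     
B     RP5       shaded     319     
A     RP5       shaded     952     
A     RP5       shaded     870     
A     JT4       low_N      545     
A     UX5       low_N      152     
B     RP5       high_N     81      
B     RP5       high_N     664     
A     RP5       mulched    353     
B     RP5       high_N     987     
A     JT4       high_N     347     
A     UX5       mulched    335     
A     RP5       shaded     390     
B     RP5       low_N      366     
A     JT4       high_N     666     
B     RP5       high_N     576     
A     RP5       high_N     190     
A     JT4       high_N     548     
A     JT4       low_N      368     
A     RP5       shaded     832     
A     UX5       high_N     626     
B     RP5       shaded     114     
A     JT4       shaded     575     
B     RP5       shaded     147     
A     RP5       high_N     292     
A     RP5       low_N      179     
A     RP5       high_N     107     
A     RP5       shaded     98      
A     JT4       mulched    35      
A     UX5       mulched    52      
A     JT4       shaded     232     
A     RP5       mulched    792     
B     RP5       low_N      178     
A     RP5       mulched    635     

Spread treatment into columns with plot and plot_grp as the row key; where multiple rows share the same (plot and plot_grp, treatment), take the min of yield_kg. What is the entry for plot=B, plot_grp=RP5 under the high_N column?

81

Rows with plot=B, plot_grp=RP5 and treatment=high_N: yield_kg values are 810, 81, 664, 987, 576.
min(810, 81, 664, 987, 576) = 81.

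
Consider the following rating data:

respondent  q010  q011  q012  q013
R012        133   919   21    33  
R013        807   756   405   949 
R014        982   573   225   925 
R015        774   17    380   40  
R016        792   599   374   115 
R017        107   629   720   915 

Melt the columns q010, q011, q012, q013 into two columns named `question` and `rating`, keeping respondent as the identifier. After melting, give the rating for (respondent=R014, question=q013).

Unpivoting turns each (respondent, wide-column) pair into one long row.
The wide cell at row R014, column q013 holds 925, so the long row (R014, q013) has rating=925.

925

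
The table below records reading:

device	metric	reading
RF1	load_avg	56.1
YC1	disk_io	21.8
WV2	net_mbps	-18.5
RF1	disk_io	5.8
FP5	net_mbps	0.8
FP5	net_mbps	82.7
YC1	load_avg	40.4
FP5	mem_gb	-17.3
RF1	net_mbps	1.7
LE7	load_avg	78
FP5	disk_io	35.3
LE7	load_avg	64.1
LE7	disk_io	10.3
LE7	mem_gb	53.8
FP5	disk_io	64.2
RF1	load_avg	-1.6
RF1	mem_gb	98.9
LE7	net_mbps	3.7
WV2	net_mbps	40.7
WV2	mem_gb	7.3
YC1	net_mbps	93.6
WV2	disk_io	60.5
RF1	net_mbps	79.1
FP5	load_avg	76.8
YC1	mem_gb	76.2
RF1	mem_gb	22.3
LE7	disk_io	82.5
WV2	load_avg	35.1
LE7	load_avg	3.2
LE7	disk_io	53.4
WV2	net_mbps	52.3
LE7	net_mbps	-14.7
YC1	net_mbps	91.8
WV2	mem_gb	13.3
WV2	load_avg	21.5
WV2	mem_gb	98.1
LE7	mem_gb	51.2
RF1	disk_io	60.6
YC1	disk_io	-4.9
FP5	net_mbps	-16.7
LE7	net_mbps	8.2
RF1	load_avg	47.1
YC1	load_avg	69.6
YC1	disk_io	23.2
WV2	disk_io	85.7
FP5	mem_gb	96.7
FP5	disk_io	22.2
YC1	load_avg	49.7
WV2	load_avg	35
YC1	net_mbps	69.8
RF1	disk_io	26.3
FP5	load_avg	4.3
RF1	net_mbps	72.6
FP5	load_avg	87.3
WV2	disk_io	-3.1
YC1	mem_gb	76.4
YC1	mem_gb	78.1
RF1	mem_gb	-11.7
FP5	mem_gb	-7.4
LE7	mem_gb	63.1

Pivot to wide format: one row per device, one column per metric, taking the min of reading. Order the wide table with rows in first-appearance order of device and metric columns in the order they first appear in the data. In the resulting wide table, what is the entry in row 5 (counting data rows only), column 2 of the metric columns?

10.3

With rows in first-appearance order of device, row 5 is device=LE7. metric columns in first-appearance order: load_avg, disk_io, net_mbps, mem_gb; column 2 is disk_io.
Long rows with device=LE7, metric=disk_io: min(10.3, 82.5, 53.4) = 10.3.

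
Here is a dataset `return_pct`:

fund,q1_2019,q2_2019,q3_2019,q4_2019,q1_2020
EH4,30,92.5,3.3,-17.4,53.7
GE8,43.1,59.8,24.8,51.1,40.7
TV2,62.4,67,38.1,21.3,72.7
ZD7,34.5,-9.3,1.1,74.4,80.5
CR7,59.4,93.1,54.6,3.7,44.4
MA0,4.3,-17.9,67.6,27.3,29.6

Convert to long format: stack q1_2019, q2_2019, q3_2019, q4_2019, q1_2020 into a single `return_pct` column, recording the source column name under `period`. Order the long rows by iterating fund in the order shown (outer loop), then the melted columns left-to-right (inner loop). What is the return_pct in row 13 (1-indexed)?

30 rows total (6 × 5). Row 13: index ⌊(13-1)/5⌋ = 2 into fund → TV2; (13-1) mod 5 = 2 into the melted columns → q3_2019.
So row 13 is (TV2, q3_2019, 38.1); return_pct = 38.1.

38.1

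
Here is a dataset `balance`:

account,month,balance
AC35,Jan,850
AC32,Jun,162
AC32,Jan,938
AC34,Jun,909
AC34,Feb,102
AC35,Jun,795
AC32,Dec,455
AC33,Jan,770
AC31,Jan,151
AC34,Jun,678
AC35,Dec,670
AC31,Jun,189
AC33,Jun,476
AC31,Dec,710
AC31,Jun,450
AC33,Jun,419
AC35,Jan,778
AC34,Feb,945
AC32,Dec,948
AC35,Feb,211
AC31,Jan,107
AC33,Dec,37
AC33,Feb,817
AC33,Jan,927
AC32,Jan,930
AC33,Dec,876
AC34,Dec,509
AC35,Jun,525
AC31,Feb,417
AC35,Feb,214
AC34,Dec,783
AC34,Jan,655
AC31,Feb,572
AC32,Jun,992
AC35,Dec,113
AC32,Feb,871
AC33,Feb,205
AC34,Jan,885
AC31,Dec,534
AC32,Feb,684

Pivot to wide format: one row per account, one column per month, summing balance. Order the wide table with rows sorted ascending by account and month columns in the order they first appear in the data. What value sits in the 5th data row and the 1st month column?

1628

With rows sorted ascending by account, row 5 is account=AC35. month columns in first-appearance order: Jan, Jun, Feb, Dec; column 1 is Jan.
Long rows with account=AC35, month=Jan: 850 + 778 = 1628.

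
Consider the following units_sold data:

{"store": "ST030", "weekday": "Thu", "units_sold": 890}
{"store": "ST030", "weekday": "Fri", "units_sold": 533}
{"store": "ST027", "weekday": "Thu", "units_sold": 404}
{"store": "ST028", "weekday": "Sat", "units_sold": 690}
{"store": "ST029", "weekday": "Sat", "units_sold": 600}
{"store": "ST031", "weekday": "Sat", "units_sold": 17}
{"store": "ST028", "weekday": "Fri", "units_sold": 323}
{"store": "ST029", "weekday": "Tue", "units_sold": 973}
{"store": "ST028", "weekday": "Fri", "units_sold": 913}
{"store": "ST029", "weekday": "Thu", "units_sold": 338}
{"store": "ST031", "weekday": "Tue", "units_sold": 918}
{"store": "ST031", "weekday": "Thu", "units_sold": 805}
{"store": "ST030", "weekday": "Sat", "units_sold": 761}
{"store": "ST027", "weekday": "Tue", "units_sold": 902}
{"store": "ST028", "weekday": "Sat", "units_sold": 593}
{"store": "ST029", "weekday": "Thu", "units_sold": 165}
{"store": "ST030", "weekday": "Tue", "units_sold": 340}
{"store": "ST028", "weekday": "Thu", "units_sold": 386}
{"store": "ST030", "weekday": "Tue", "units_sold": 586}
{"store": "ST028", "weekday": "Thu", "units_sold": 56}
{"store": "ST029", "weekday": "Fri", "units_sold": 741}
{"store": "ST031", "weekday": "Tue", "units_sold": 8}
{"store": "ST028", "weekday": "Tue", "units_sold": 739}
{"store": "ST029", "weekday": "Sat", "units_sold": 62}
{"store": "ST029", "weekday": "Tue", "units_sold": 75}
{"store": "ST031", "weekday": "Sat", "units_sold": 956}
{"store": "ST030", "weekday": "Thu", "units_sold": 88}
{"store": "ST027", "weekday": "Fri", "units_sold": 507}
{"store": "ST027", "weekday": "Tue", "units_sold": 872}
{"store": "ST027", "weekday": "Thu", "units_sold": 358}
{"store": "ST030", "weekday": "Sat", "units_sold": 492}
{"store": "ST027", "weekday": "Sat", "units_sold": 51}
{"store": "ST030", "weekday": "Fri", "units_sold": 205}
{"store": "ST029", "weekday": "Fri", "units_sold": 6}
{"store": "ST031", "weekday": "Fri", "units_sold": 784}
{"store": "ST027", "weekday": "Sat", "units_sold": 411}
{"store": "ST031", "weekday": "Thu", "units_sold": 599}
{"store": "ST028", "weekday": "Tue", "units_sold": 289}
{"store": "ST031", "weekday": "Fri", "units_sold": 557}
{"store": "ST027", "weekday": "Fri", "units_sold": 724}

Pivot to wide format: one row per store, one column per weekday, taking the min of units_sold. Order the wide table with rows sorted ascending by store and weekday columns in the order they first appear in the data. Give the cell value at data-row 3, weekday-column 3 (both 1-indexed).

62

With rows sorted ascending by store, row 3 is store=ST029. weekday columns in first-appearance order: Thu, Fri, Sat, Tue; column 3 is Sat.
Long rows with store=ST029, weekday=Sat: min(600, 62) = 62.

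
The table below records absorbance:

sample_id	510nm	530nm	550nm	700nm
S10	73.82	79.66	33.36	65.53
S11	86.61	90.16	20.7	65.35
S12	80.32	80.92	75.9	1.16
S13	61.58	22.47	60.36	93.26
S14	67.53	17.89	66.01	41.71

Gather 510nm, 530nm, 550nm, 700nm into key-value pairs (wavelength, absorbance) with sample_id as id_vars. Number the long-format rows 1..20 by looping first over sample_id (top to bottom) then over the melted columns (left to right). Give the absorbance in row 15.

60.36

20 rows total (5 × 4). Row 15: index ⌊(15-1)/4⌋ = 3 into sample_id → S13; (15-1) mod 4 = 2 into the melted columns → 550nm.
So row 15 is (S13, 550nm, 60.36); absorbance = 60.36.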